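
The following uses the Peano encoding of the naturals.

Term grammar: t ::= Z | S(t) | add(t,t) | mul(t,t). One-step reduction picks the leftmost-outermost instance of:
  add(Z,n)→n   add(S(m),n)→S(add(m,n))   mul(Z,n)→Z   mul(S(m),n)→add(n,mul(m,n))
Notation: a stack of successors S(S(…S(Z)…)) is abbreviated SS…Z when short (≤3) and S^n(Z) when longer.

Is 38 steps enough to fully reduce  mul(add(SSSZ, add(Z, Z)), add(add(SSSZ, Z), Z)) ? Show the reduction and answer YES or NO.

Answer: NO — after 38 steps the term is S(S(S(S(S(S(S(S(add(S(add(add(Z, Z), Z)), mul(add(Z, add(Z, Z)), add(add(SSSZ, Z), Z))))))))))), not yet normal

Reduction:
  start: mul(add(SSSZ, add(Z, Z)), add(add(SSSZ, Z), Z))
  step 1: mul(S(add(SSZ, add(Z, Z))), add(add(SSSZ, Z), Z))
  step 2: add(add(add(SSSZ, Z), Z), mul(add(SSZ, add(Z, Z)), add(add(SSSZ, Z), Z)))
  step 3: add(add(S(add(SSZ, Z)), Z), mul(add(SSZ, add(Z, Z)), add(add(SSSZ, Z), Z)))
  step 4: add(S(add(add(SSZ, Z), Z)), mul(add(SSZ, add(Z, Z)), add(add(SSSZ, Z), Z)))
  step 5: S(add(add(add(SSZ, Z), Z), mul(add(SSZ, add(Z, Z)), add(add(SSSZ, Z), Z))))
  step 6: S(add(add(S(add(SZ, Z)), Z), mul(add(SSZ, add(Z, Z)), add(add(SSSZ, Z), Z))))
  step 7: S(add(S(add(add(SZ, Z), Z)), mul(add(SSZ, add(Z, Z)), add(add(SSSZ, Z), Z))))
  step 8: S(S(add(add(add(SZ, Z), Z), mul(add(SSZ, add(Z, Z)), add(add(SSSZ, Z), Z)))))
  step 9: S(S(add(add(S(add(Z, Z)), Z), mul(add(SSZ, add(Z, Z)), add(add(SSSZ, Z), Z)))))
  step 10: S(S(add(S(add(add(Z, Z), Z)), mul(add(SSZ, add(Z, Z)), add(add(SSSZ, Z), Z)))))
  step 11: S(S(S(add(add(add(Z, Z), Z), mul(add(SSZ, add(Z, Z)), add(add(SSSZ, Z), Z))))))
  step 12: S(S(S(add(add(Z, Z), mul(add(SSZ, add(Z, Z)), add(add(SSSZ, Z), Z))))))
  step 13: S(S(S(add(Z, mul(add(SSZ, add(Z, Z)), add(add(SSSZ, Z), Z))))))
  step 14: S(S(S(mul(add(SSZ, add(Z, Z)), add(add(SSSZ, Z), Z)))))
  step 15: S(S(S(mul(S(add(SZ, add(Z, Z))), add(add(SSSZ, Z), Z)))))
  step 16: S(S(S(add(add(add(SSSZ, Z), Z), mul(add(SZ, add(Z, Z)), add(add(SSSZ, Z), Z))))))
  step 17: S(S(S(add(add(S(add(SSZ, Z)), Z), mul(add(SZ, add(Z, Z)), add(add(SSSZ, Z), Z))))))
  step 18: S(S(S(add(S(add(add(SSZ, Z), Z)), mul(add(SZ, add(Z, Z)), add(add(SSSZ, Z), Z))))))
  step 19: S(S(S(S(add(add(add(SSZ, Z), Z), mul(add(SZ, add(Z, Z)), add(add(SSSZ, Z), Z)))))))
  step 20: S(S(S(S(add(add(S(add(SZ, Z)), Z), mul(add(SZ, add(Z, Z)), add(add(SSSZ, Z), Z)))))))
  step 21: S(S(S(S(add(S(add(add(SZ, Z), Z)), mul(add(SZ, add(Z, Z)), add(add(SSSZ, Z), Z)))))))
  step 22: S(S(S(S(S(add(add(add(SZ, Z), Z), mul(add(SZ, add(Z, Z)), add(add(SSSZ, Z), Z))))))))
  step 23: S(S(S(S(S(add(add(S(add(Z, Z)), Z), mul(add(SZ, add(Z, Z)), add(add(SSSZ, Z), Z))))))))
  step 24: S(S(S(S(S(add(S(add(add(Z, Z), Z)), mul(add(SZ, add(Z, Z)), add(add(SSSZ, Z), Z))))))))
  step 25: S(S(S(S(S(S(add(add(add(Z, Z), Z), mul(add(SZ, add(Z, Z)), add(add(SSSZ, Z), Z)))))))))
  step 26: S(S(S(S(S(S(add(add(Z, Z), mul(add(SZ, add(Z, Z)), add(add(SSSZ, Z), Z)))))))))
  step 27: S(S(S(S(S(S(add(Z, mul(add(SZ, add(Z, Z)), add(add(SSSZ, Z), Z)))))))))
  step 28: S(S(S(S(S(S(mul(add(SZ, add(Z, Z)), add(add(SSSZ, Z), Z))))))))
  step 29: S(S(S(S(S(S(mul(S(add(Z, add(Z, Z))), add(add(SSSZ, Z), Z))))))))
  step 30: S(S(S(S(S(S(add(add(add(SSSZ, Z), Z), mul(add(Z, add(Z, Z)), add(add(SSSZ, Z), Z)))))))))
  step 31: S(S(S(S(S(S(add(add(S(add(SSZ, Z)), Z), mul(add(Z, add(Z, Z)), add(add(SSSZ, Z), Z)))))))))
  step 32: S(S(S(S(S(S(add(S(add(add(SSZ, Z), Z)), mul(add(Z, add(Z, Z)), add(add(SSSZ, Z), Z)))))))))
  step 33: S(S(S(S(S(S(S(add(add(add(SSZ, Z), Z), mul(add(Z, add(Z, Z)), add(add(SSSZ, Z), Z))))))))))
  step 34: S(S(S(S(S(S(S(add(add(S(add(SZ, Z)), Z), mul(add(Z, add(Z, Z)), add(add(SSSZ, Z), Z))))))))))
  step 35: S(S(S(S(S(S(S(add(S(add(add(SZ, Z), Z)), mul(add(Z, add(Z, Z)), add(add(SSSZ, Z), Z))))))))))
  step 36: S(S(S(S(S(S(S(S(add(add(add(SZ, Z), Z), mul(add(Z, add(Z, Z)), add(add(SSSZ, Z), Z)))))))))))
  step 37: S(S(S(S(S(S(S(S(add(add(S(add(Z, Z)), Z), mul(add(Z, add(Z, Z)), add(add(SSSZ, Z), Z)))))))))))
  step 38: S(S(S(S(S(S(S(S(add(S(add(add(Z, Z), Z)), mul(add(Z, add(Z, Z)), add(add(SSSZ, Z), Z)))))))))))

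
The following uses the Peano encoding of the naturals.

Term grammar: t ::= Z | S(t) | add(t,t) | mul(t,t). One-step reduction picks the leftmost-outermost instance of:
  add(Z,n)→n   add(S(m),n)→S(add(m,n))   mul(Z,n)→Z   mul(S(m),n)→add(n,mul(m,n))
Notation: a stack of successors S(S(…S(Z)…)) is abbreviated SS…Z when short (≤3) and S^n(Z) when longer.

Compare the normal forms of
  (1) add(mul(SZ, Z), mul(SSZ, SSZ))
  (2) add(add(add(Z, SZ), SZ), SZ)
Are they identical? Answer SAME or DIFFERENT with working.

Term A:
  start: add(mul(SZ, Z), mul(SSZ, SSZ))
  →1  add(add(Z, mul(Z, Z)), mul(SSZ, SSZ))
  →2  add(mul(Z, Z), mul(SSZ, SSZ))
  →3  add(Z, mul(SSZ, SSZ))
  →4  mul(SSZ, SSZ)
  →5  add(SSZ, mul(SZ, SSZ))
  →6  S(add(SZ, mul(SZ, SSZ)))
  →7  S(S(add(Z, mul(SZ, SSZ))))
  →8  S(S(mul(SZ, SSZ)))
  →9  S(S(add(SSZ, mul(Z, SSZ))))
  →10  S(S(S(add(SZ, mul(Z, SSZ)))))
  →11  S(S(S(S(add(Z, mul(Z, SSZ))))))
  →12  S(S(S(S(mul(Z, SSZ)))))
  →13  S^4(Z)

Term B:
  start: add(add(add(Z, SZ), SZ), SZ)
  →1  add(add(SZ, SZ), SZ)
  →2  add(S(add(Z, SZ)), SZ)
  →3  S(add(add(Z, SZ), SZ))
  →4  S(add(SZ, SZ))
  →5  S(S(add(Z, SZ)))
  →6  SSSZ

Answer: DIFFERENT — A ⇓ S^4(Z), B ⇓ SSSZ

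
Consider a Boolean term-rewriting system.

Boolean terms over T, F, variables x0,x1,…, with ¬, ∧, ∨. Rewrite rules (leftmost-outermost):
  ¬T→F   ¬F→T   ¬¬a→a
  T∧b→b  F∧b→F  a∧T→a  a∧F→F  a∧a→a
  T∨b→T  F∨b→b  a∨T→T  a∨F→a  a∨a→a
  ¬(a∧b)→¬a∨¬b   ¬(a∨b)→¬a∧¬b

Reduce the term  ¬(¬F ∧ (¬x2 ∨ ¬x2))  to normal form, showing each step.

Answer: normal form = x2  (in 6 steps)

Reduction:
  start: ¬(¬F ∧ (¬x2 ∨ ¬x2))
  step 1: ¬¬F ∨ ¬(¬x2 ∨ ¬x2)
  step 2: F ∨ ¬(¬x2 ∨ ¬x2)
  step 3: ¬(¬x2 ∨ ¬x2)
  step 4: ¬¬x2 ∧ ¬¬x2
  step 5: ¬¬x2
  step 6: x2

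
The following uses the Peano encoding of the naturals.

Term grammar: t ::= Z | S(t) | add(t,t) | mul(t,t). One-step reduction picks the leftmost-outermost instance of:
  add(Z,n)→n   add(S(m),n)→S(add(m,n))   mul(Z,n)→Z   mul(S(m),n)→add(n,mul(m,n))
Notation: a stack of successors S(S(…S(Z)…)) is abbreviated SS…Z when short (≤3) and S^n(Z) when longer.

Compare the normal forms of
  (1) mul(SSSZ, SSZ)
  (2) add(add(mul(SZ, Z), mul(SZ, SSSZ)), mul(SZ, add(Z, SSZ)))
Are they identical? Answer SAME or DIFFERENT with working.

Answer: DIFFERENT — A ⇓ S^6(Z), B ⇓ S^5(Z)

Working:
Term A:
  start: mul(SSSZ, SSZ)
  →1  add(SSZ, mul(SSZ, SSZ))
  →2  S(add(SZ, mul(SSZ, SSZ)))
  →3  S(S(add(Z, mul(SSZ, SSZ))))
  →4  S(S(mul(SSZ, SSZ)))
  →5  S(S(add(SSZ, mul(SZ, SSZ))))
  →6  S(S(S(add(SZ, mul(SZ, SSZ)))))
  →7  S(S(S(S(add(Z, mul(SZ, SSZ))))))
  →8  S(S(S(S(mul(SZ, SSZ)))))
  →9  S(S(S(S(add(SSZ, mul(Z, SSZ))))))
  →10  S(S(S(S(S(add(SZ, mul(Z, SSZ)))))))
  →11  S(S(S(S(S(S(add(Z, mul(Z, SSZ))))))))
  →12  S(S(S(S(S(S(mul(Z, SSZ)))))))
  →13  S^6(Z)

Term B:
  start: add(add(mul(SZ, Z), mul(SZ, SSSZ)), mul(SZ, add(Z, SSZ)))
  →1  add(add(add(Z, mul(Z, Z)), mul(SZ, SSSZ)), mul(SZ, add(Z, SSZ)))
  →2  add(add(mul(Z, Z), mul(SZ, SSSZ)), mul(SZ, add(Z, SSZ)))
  →3  add(add(Z, mul(SZ, SSSZ)), mul(SZ, add(Z, SSZ)))
  →4  add(mul(SZ, SSSZ), mul(SZ, add(Z, SSZ)))
  →5  add(add(SSSZ, mul(Z, SSSZ)), mul(SZ, add(Z, SSZ)))
  →6  add(S(add(SSZ, mul(Z, SSSZ))), mul(SZ, add(Z, SSZ)))
  →7  S(add(add(SSZ, mul(Z, SSSZ)), mul(SZ, add(Z, SSZ))))
  →8  S(add(S(add(SZ, mul(Z, SSSZ))), mul(SZ, add(Z, SSZ))))
  →9  S(S(add(add(SZ, mul(Z, SSSZ)), mul(SZ, add(Z, SSZ)))))
  →10  S(S(add(S(add(Z, mul(Z, SSSZ))), mul(SZ, add(Z, SSZ)))))
  →11  S(S(S(add(add(Z, mul(Z, SSSZ)), mul(SZ, add(Z, SSZ))))))
  →12  S(S(S(add(mul(Z, SSSZ), mul(SZ, add(Z, SSZ))))))
  →13  S(S(S(add(Z, mul(SZ, add(Z, SSZ))))))
  →14  S(S(S(mul(SZ, add(Z, SSZ)))))
  →15  S(S(S(add(add(Z, SSZ), mul(Z, add(Z, SSZ))))))
  →16  S(S(S(add(SSZ, mul(Z, add(Z, SSZ))))))
  →17  S(S(S(S(add(SZ, mul(Z, add(Z, SSZ)))))))
  →18  S(S(S(S(S(add(Z, mul(Z, add(Z, SSZ))))))))
  →19  S(S(S(S(S(mul(Z, add(Z, SSZ)))))))
  →20  S^5(Z)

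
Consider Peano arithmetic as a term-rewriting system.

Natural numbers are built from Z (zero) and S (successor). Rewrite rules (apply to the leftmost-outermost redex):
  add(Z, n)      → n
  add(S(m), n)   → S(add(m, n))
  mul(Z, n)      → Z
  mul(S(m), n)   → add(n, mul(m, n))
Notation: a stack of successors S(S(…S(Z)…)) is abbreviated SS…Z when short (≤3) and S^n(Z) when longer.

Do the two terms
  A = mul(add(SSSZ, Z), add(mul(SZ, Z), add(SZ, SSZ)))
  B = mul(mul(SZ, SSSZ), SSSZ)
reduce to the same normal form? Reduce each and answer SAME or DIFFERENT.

Answer: SAME — A ⇓ S^9(Z), B ⇓ S^9(Z)

Derivation:
Term A:
  start: mul(add(SSSZ, Z), add(mul(SZ, Z), add(SZ, SSZ)))
  step 1: mul(S(add(SSZ, Z)), add(mul(SZ, Z), add(SZ, SSZ)))
  step 2: add(add(mul(SZ, Z), add(SZ, SSZ)), mul(add(SSZ, Z), add(mul(SZ, Z), add(SZ, SSZ))))
  step 3: add(add(add(Z, mul(Z, Z)), add(SZ, SSZ)), mul(add(SSZ, Z), add(mul(SZ, Z), add(SZ, SSZ))))
  step 4: add(add(mul(Z, Z), add(SZ, SSZ)), mul(add(SSZ, Z), add(mul(SZ, Z), add(SZ, SSZ))))
  step 5: add(add(Z, add(SZ, SSZ)), mul(add(SSZ, Z), add(mul(SZ, Z), add(SZ, SSZ))))
  step 6: add(add(SZ, SSZ), mul(add(SSZ, Z), add(mul(SZ, Z), add(SZ, SSZ))))
  step 7: add(S(add(Z, SSZ)), mul(add(SSZ, Z), add(mul(SZ, Z), add(SZ, SSZ))))
  step 8: S(add(add(Z, SSZ), mul(add(SSZ, Z), add(mul(SZ, Z), add(SZ, SSZ)))))
  step 9: S(add(SSZ, mul(add(SSZ, Z), add(mul(SZ, Z), add(SZ, SSZ)))))
  step 10: S(S(add(SZ, mul(add(SSZ, Z), add(mul(SZ, Z), add(SZ, SSZ))))))
  step 11: S(S(S(add(Z, mul(add(SSZ, Z), add(mul(SZ, Z), add(SZ, SSZ)))))))
  step 12: S(S(S(mul(add(SSZ, Z), add(mul(SZ, Z), add(SZ, SSZ))))))
  step 13: S(S(S(mul(S(add(SZ, Z)), add(mul(SZ, Z), add(SZ, SSZ))))))
  step 14: S(S(S(add(add(mul(SZ, Z), add(SZ, SSZ)), mul(add(SZ, Z), add(mul(SZ, Z), add(SZ, SSZ)))))))
  step 15: S(S(S(add(add(add(Z, mul(Z, Z)), add(SZ, SSZ)), mul(add(SZ, Z), add(mul(SZ, Z), add(SZ, SSZ)))))))
  step 16: S(S(S(add(add(mul(Z, Z), add(SZ, SSZ)), mul(add(SZ, Z), add(mul(SZ, Z), add(SZ, SSZ)))))))
  step 17: S(S(S(add(add(Z, add(SZ, SSZ)), mul(add(SZ, Z), add(mul(SZ, Z), add(SZ, SSZ)))))))
  step 18: S(S(S(add(add(SZ, SSZ), mul(add(SZ, Z), add(mul(SZ, Z), add(SZ, SSZ)))))))
  step 19: S(S(S(add(S(add(Z, SSZ)), mul(add(SZ, Z), add(mul(SZ, Z), add(SZ, SSZ)))))))
  step 20: S(S(S(S(add(add(Z, SSZ), mul(add(SZ, Z), add(mul(SZ, Z), add(SZ, SSZ))))))))
  step 21: S(S(S(S(add(SSZ, mul(add(SZ, Z), add(mul(SZ, Z), add(SZ, SSZ))))))))
  step 22: S(S(S(S(S(add(SZ, mul(add(SZ, Z), add(mul(SZ, Z), add(SZ, SSZ)))))))))
  step 23: S(S(S(S(S(S(add(Z, mul(add(SZ, Z), add(mul(SZ, Z), add(SZ, SSZ))))))))))
  step 24: S(S(S(S(S(S(mul(add(SZ, Z), add(mul(SZ, Z), add(SZ, SSZ)))))))))
  step 25: S(S(S(S(S(S(mul(S(add(Z, Z)), add(mul(SZ, Z), add(SZ, SSZ)))))))))
  step 26: S(S(S(S(S(S(add(add(mul(SZ, Z), add(SZ, SSZ)), mul(add(Z, Z), add(mul(SZ, Z), add(SZ, SSZ))))))))))
  step 27: S(S(S(S(S(S(add(add(add(Z, mul(Z, Z)), add(SZ, SSZ)), mul(add(Z, Z), add(mul(SZ, Z), add(SZ, SSZ))))))))))
  step 28: S(S(S(S(S(S(add(add(mul(Z, Z), add(SZ, SSZ)), mul(add(Z, Z), add(mul(SZ, Z), add(SZ, SSZ))))))))))
  step 29: S(S(S(S(S(S(add(add(Z, add(SZ, SSZ)), mul(add(Z, Z), add(mul(SZ, Z), add(SZ, SSZ))))))))))
  step 30: S(S(S(S(S(S(add(add(SZ, SSZ), mul(add(Z, Z), add(mul(SZ, Z), add(SZ, SSZ))))))))))
  step 31: S(S(S(S(S(S(add(S(add(Z, SSZ)), mul(add(Z, Z), add(mul(SZ, Z), add(SZ, SSZ))))))))))
  step 32: S(S(S(S(S(S(S(add(add(Z, SSZ), mul(add(Z, Z), add(mul(SZ, Z), add(SZ, SSZ)))))))))))
  step 33: S(S(S(S(S(S(S(add(SSZ, mul(add(Z, Z), add(mul(SZ, Z), add(SZ, SSZ)))))))))))
  step 34: S(S(S(S(S(S(S(S(add(SZ, mul(add(Z, Z), add(mul(SZ, Z), add(SZ, SSZ))))))))))))
  step 35: S(S(S(S(S(S(S(S(S(add(Z, mul(add(Z, Z), add(mul(SZ, Z), add(SZ, SSZ)))))))))))))
  step 36: S(S(S(S(S(S(S(S(S(mul(add(Z, Z), add(mul(SZ, Z), add(SZ, SSZ))))))))))))
  step 37: S(S(S(S(S(S(S(S(S(mul(Z, add(mul(SZ, Z), add(SZ, SSZ))))))))))))
  step 38: S^9(Z)

Term B:
  start: mul(mul(SZ, SSSZ), SSSZ)
  step 1: mul(add(SSSZ, mul(Z, SSSZ)), SSSZ)
  step 2: mul(S(add(SSZ, mul(Z, SSSZ))), SSSZ)
  step 3: add(SSSZ, mul(add(SSZ, mul(Z, SSSZ)), SSSZ))
  step 4: S(add(SSZ, mul(add(SSZ, mul(Z, SSSZ)), SSSZ)))
  step 5: S(S(add(SZ, mul(add(SSZ, mul(Z, SSSZ)), SSSZ))))
  step 6: S(S(S(add(Z, mul(add(SSZ, mul(Z, SSSZ)), SSSZ)))))
  step 7: S(S(S(mul(add(SSZ, mul(Z, SSSZ)), SSSZ))))
  step 8: S(S(S(mul(S(add(SZ, mul(Z, SSSZ))), SSSZ))))
  step 9: S(S(S(add(SSSZ, mul(add(SZ, mul(Z, SSSZ)), SSSZ)))))
  step 10: S(S(S(S(add(SSZ, mul(add(SZ, mul(Z, SSSZ)), SSSZ))))))
  step 11: S(S(S(S(S(add(SZ, mul(add(SZ, mul(Z, SSSZ)), SSSZ)))))))
  step 12: S(S(S(S(S(S(add(Z, mul(add(SZ, mul(Z, SSSZ)), SSSZ))))))))
  step 13: S(S(S(S(S(S(mul(add(SZ, mul(Z, SSSZ)), SSSZ)))))))
  step 14: S(S(S(S(S(S(mul(S(add(Z, mul(Z, SSSZ))), SSSZ)))))))
  step 15: S(S(S(S(S(S(add(SSSZ, mul(add(Z, mul(Z, SSSZ)), SSSZ))))))))
  step 16: S(S(S(S(S(S(S(add(SSZ, mul(add(Z, mul(Z, SSSZ)), SSSZ)))))))))
  step 17: S(S(S(S(S(S(S(S(add(SZ, mul(add(Z, mul(Z, SSSZ)), SSSZ))))))))))
  step 18: S(S(S(S(S(S(S(S(S(add(Z, mul(add(Z, mul(Z, SSSZ)), SSSZ)))))))))))
  step 19: S(S(S(S(S(S(S(S(S(mul(add(Z, mul(Z, SSSZ)), SSSZ))))))))))
  step 20: S(S(S(S(S(S(S(S(S(mul(mul(Z, SSSZ), SSSZ))))))))))
  step 21: S(S(S(S(S(S(S(S(S(mul(Z, SSSZ))))))))))
  step 22: S^9(Z)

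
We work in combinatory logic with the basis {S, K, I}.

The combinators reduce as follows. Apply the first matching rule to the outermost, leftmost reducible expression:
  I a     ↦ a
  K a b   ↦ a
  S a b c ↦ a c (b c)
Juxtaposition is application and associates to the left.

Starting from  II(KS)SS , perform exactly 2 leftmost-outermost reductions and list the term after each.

Answer: after 2 steps: KSSS

Reduction:
  start: II(KS)SS
  [1] I(KS)SS
  [2] KSSS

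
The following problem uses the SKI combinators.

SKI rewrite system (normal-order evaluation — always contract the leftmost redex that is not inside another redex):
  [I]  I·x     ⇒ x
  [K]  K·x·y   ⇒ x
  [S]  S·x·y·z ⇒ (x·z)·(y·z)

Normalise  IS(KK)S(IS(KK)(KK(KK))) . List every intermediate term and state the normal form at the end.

  start: IS(KK)S(IS(KK)(KK(KK)))
  step 1: S(KK)S(IS(KK)(KK(KK)))
  step 2: KK(IS(KK)(KK(KK)))(S(IS(KK)(KK(KK))))
  step 3: K(S(IS(KK)(KK(KK))))
  step 4: K(S(S(KK)(KK(KK))))
  step 5: K(S(S(KK)K))

Answer: normal form = K(S(S(KK)K))  (in 5 steps)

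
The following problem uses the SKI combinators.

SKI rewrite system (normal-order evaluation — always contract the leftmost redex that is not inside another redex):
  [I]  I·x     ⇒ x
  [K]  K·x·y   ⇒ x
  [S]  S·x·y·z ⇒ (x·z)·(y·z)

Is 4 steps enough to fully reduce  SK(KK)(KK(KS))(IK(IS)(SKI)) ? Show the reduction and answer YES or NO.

  start: SK(KK)(KK(KS))(IK(IS)(SKI))
  step 1: K(KK(KS))(KK(KK(KS)))(IK(IS)(SKI))
  step 2: KK(KS)(IK(IS)(SKI))
  step 3: K(IK(IS)(SKI))
  step 4: K(K(IS)(SKI))

Answer: NO — after 4 steps the term is K(K(IS)(SKI)), not yet normal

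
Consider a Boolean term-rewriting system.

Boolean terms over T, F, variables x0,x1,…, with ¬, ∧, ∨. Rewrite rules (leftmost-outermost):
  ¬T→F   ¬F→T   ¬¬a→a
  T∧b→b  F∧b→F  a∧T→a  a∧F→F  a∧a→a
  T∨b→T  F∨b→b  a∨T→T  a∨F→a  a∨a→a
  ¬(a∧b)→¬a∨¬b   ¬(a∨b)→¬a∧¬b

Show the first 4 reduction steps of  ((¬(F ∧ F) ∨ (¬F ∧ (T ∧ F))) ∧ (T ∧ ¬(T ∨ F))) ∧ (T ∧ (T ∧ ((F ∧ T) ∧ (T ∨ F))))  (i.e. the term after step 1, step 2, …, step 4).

Answer: after 4 steps: (T ∧ (T ∧ ¬(T ∨ F))) ∧ (T ∧ (T ∧ ((F ∧ T) ∧ (T ∨ F))))

Reduction:
  start: ((¬(F ∧ F) ∨ (¬F ∧ (T ∧ F))) ∧ (T ∧ ¬(T ∨ F))) ∧ (T ∧ (T ∧ ((F ∧ T) ∧ (T ∨ F))))
  →1  (((¬F ∨ ¬F) ∨ (¬F ∧ (T ∧ F))) ∧ (T ∧ ¬(T ∨ F))) ∧ (T ∧ (T ∧ ((F ∧ T) ∧ (T ∨ F))))
  →2  ((¬F ∨ (¬F ∧ (T ∧ F))) ∧ (T ∧ ¬(T ∨ F))) ∧ (T ∧ (T ∧ ((F ∧ T) ∧ (T ∨ F))))
  →3  ((T ∨ (¬F ∧ (T ∧ F))) ∧ (T ∧ ¬(T ∨ F))) ∧ (T ∧ (T ∧ ((F ∧ T) ∧ (T ∨ F))))
  →4  (T ∧ (T ∧ ¬(T ∨ F))) ∧ (T ∧ (T ∧ ((F ∧ T) ∧ (T ∨ F))))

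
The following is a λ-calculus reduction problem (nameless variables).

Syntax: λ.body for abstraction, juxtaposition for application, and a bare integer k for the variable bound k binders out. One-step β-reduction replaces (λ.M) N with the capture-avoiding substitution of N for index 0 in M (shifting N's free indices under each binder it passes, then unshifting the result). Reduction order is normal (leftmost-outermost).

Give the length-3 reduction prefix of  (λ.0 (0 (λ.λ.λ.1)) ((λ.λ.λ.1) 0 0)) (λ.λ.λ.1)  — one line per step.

  start: (λ.0 (0 (λ.λ.λ.1)) ((λ.λ.λ.1) 0 0)) (λ.λ.λ.1)
  →1  (λ.λ.λ.1) ((λ.λ.λ.1) (λ.λ.λ.1)) ((λ.λ.λ.1) (λ.λ.λ.1) (λ.λ.λ.1))
  →2  (λ.λ.1) ((λ.λ.λ.1) (λ.λ.λ.1) (λ.λ.λ.1))
  →3  λ.(λ.λ.λ.1) (λ.λ.λ.1) (λ.λ.λ.1)

Answer: after 3 steps: λ.(λ.λ.λ.1) (λ.λ.λ.1) (λ.λ.λ.1)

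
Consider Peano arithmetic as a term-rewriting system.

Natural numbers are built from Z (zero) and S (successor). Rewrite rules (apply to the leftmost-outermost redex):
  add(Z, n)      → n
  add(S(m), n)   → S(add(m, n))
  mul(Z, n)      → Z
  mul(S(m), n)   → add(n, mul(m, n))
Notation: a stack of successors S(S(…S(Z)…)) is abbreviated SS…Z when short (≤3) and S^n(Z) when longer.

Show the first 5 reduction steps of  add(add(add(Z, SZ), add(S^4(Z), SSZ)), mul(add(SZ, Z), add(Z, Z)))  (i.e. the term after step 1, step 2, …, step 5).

Answer: after 5 steps: S(add(S(add(SSSZ, SSZ)), mul(add(SZ, Z), add(Z, Z))))

Working:
  start: add(add(add(Z, SZ), add(S^4(Z), SSZ)), mul(add(SZ, Z), add(Z, Z)))
  →1  add(add(SZ, add(S^4(Z), SSZ)), mul(add(SZ, Z), add(Z, Z)))
  →2  add(S(add(Z, add(S^4(Z), SSZ))), mul(add(SZ, Z), add(Z, Z)))
  →3  S(add(add(Z, add(S^4(Z), SSZ)), mul(add(SZ, Z), add(Z, Z))))
  →4  S(add(add(S^4(Z), SSZ), mul(add(SZ, Z), add(Z, Z))))
  →5  S(add(S(add(SSSZ, SSZ)), mul(add(SZ, Z), add(Z, Z))))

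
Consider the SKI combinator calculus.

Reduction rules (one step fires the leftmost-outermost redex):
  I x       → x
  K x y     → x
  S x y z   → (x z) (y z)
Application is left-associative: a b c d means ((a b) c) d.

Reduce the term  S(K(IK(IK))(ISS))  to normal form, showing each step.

  start: S(K(IK(IK))(ISS))
  [1] S(IK(IK))
  [2] S(K(IK))
  [3] S(KK)

Answer: normal form = S(KK)  (in 3 steps)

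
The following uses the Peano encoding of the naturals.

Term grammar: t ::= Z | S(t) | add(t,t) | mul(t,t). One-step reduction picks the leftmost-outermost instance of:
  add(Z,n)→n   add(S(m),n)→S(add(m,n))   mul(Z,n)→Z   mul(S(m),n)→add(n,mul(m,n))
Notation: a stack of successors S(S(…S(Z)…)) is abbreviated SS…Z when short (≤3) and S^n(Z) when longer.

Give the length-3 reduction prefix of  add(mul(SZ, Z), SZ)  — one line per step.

  start: add(mul(SZ, Z), SZ)
  →1  add(add(Z, mul(Z, Z)), SZ)
  →2  add(mul(Z, Z), SZ)
  →3  add(Z, SZ)

Answer: after 3 steps: add(Z, SZ)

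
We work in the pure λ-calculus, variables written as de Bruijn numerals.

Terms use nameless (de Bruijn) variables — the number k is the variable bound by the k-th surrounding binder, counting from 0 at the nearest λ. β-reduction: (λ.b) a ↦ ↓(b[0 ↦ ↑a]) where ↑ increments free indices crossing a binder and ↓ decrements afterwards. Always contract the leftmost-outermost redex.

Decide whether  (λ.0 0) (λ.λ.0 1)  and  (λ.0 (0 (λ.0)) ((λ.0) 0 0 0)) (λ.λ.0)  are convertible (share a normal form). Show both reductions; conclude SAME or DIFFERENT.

Answer: DIFFERENT — A ⇓ λ.0 (λ.λ.0 1), B ⇓ λ.λ.0

Reduction:
Term A:
  start: (λ.0 0) (λ.λ.0 1)
  [1] (λ.λ.0 1) (λ.λ.0 1)
  [2] λ.0 (λ.λ.0 1)

Term B:
  start: (λ.0 (0 (λ.0)) ((λ.0) 0 0 0)) (λ.λ.0)
  [1] (λ.λ.0) ((λ.λ.0) (λ.0)) ((λ.0) (λ.λ.0) (λ.λ.0) (λ.λ.0))
  [2] (λ.0) ((λ.0) (λ.λ.0) (λ.λ.0) (λ.λ.0))
  [3] (λ.0) (λ.λ.0) (λ.λ.0) (λ.λ.0)
  [4] (λ.λ.0) (λ.λ.0) (λ.λ.0)
  [5] (λ.0) (λ.λ.0)
  [6] λ.λ.0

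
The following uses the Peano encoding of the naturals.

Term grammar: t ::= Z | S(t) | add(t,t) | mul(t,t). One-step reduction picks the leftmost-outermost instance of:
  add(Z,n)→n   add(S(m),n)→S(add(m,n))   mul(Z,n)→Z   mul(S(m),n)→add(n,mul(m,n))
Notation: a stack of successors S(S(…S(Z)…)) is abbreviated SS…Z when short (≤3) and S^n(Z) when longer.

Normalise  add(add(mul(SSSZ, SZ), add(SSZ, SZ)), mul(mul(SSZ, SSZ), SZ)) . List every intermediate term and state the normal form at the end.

  start: add(add(mul(SSSZ, SZ), add(SSZ, SZ)), mul(mul(SSZ, SSZ), SZ))
  [1] add(add(add(SZ, mul(SSZ, SZ)), add(SSZ, SZ)), mul(mul(SSZ, SSZ), SZ))
  [2] add(add(S(add(Z, mul(SSZ, SZ))), add(SSZ, SZ)), mul(mul(SSZ, SSZ), SZ))
  [3] add(S(add(add(Z, mul(SSZ, SZ)), add(SSZ, SZ))), mul(mul(SSZ, SSZ), SZ))
  [4] S(add(add(add(Z, mul(SSZ, SZ)), add(SSZ, SZ)), mul(mul(SSZ, SSZ), SZ)))
  [5] S(add(add(mul(SSZ, SZ), add(SSZ, SZ)), mul(mul(SSZ, SSZ), SZ)))
  [6] S(add(add(add(SZ, mul(SZ, SZ)), add(SSZ, SZ)), mul(mul(SSZ, SSZ), SZ)))
  [7] S(add(add(S(add(Z, mul(SZ, SZ))), add(SSZ, SZ)), mul(mul(SSZ, SSZ), SZ)))
  [8] S(add(S(add(add(Z, mul(SZ, SZ)), add(SSZ, SZ))), mul(mul(SSZ, SSZ), SZ)))
  [9] S(S(add(add(add(Z, mul(SZ, SZ)), add(SSZ, SZ)), mul(mul(SSZ, SSZ), SZ))))
  [10] S(S(add(add(mul(SZ, SZ), add(SSZ, SZ)), mul(mul(SSZ, SSZ), SZ))))
  [11] S(S(add(add(add(SZ, mul(Z, SZ)), add(SSZ, SZ)), mul(mul(SSZ, SSZ), SZ))))
  [12] S(S(add(add(S(add(Z, mul(Z, SZ))), add(SSZ, SZ)), mul(mul(SSZ, SSZ), SZ))))
  [13] S(S(add(S(add(add(Z, mul(Z, SZ)), add(SSZ, SZ))), mul(mul(SSZ, SSZ), SZ))))
  [14] S(S(S(add(add(add(Z, mul(Z, SZ)), add(SSZ, SZ)), mul(mul(SSZ, SSZ), SZ)))))
  [15] S(S(S(add(add(mul(Z, SZ), add(SSZ, SZ)), mul(mul(SSZ, SSZ), SZ)))))
  [16] S(S(S(add(add(Z, add(SSZ, SZ)), mul(mul(SSZ, SSZ), SZ)))))
  [17] S(S(S(add(add(SSZ, SZ), mul(mul(SSZ, SSZ), SZ)))))
  [18] S(S(S(add(S(add(SZ, SZ)), mul(mul(SSZ, SSZ), SZ)))))
  [19] S(S(S(S(add(add(SZ, SZ), mul(mul(SSZ, SSZ), SZ))))))
  [20] S(S(S(S(add(S(add(Z, SZ)), mul(mul(SSZ, SSZ), SZ))))))
  [21] S(S(S(S(S(add(add(Z, SZ), mul(mul(SSZ, SSZ), SZ)))))))
  [22] S(S(S(S(S(add(SZ, mul(mul(SSZ, SSZ), SZ)))))))
  [23] S(S(S(S(S(S(add(Z, mul(mul(SSZ, SSZ), SZ))))))))
  [24] S(S(S(S(S(S(mul(mul(SSZ, SSZ), SZ)))))))
  [25] S(S(S(S(S(S(mul(add(SSZ, mul(SZ, SSZ)), SZ)))))))
  [26] S(S(S(S(S(S(mul(S(add(SZ, mul(SZ, SSZ))), SZ)))))))
  [27] S(S(S(S(S(S(add(SZ, mul(add(SZ, mul(SZ, SSZ)), SZ))))))))
  [28] S(S(S(S(S(S(S(add(Z, mul(add(SZ, mul(SZ, SSZ)), SZ)))))))))
  [29] S(S(S(S(S(S(S(mul(add(SZ, mul(SZ, SSZ)), SZ))))))))
  [30] S(S(S(S(S(S(S(mul(S(add(Z, mul(SZ, SSZ))), SZ))))))))
  [31] S(S(S(S(S(S(S(add(SZ, mul(add(Z, mul(SZ, SSZ)), SZ)))))))))
  [32] S(S(S(S(S(S(S(S(add(Z, mul(add(Z, mul(SZ, SSZ)), SZ))))))))))
  [33] S(S(S(S(S(S(S(S(mul(add(Z, mul(SZ, SSZ)), SZ)))))))))
  [34] S(S(S(S(S(S(S(S(mul(mul(SZ, SSZ), SZ)))))))))
  [35] S(S(S(S(S(S(S(S(mul(add(SSZ, mul(Z, SSZ)), SZ)))))))))
  [36] S(S(S(S(S(S(S(S(mul(S(add(SZ, mul(Z, SSZ))), SZ)))))))))
  [37] S(S(S(S(S(S(S(S(add(SZ, mul(add(SZ, mul(Z, SSZ)), SZ))))))))))
  [38] S(S(S(S(S(S(S(S(S(add(Z, mul(add(SZ, mul(Z, SSZ)), SZ)))))))))))
  [39] S(S(S(S(S(S(S(S(S(mul(add(SZ, mul(Z, SSZ)), SZ))))))))))
  [40] S(S(S(S(S(S(S(S(S(mul(S(add(Z, mul(Z, SSZ))), SZ))))))))))
  [41] S(S(S(S(S(S(S(S(S(add(SZ, mul(add(Z, mul(Z, SSZ)), SZ)))))))))))
  [42] S(S(S(S(S(S(S(S(S(S(add(Z, mul(add(Z, mul(Z, SSZ)), SZ))))))))))))
  [43] S(S(S(S(S(S(S(S(S(S(mul(add(Z, mul(Z, SSZ)), SZ)))))))))))
  [44] S(S(S(S(S(S(S(S(S(S(mul(mul(Z, SSZ), SZ)))))))))))
  [45] S(S(S(S(S(S(S(S(S(S(mul(Z, SZ)))))))))))
  [46] S^10(Z)

Answer: normal form = S^10(Z)  (in 46 steps)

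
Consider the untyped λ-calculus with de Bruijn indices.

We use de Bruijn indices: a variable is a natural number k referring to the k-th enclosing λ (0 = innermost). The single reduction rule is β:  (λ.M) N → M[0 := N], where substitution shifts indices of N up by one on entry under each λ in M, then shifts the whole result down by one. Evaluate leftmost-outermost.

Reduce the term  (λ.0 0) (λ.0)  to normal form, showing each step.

Answer: normal form = λ.0  (in 2 steps)

Reduction:
  start: (λ.0 0) (λ.0)
  step 1: (λ.0) (λ.0)
  step 2: λ.0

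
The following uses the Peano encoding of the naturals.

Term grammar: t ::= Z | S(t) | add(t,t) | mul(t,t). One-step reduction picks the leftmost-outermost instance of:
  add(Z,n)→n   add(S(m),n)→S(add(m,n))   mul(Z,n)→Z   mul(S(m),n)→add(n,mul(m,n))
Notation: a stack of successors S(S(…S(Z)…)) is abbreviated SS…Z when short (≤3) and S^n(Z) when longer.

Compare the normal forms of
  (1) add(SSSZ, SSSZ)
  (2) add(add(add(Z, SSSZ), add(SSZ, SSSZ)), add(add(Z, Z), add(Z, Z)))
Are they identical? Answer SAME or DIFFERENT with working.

Answer: DIFFERENT — A ⇓ S^6(Z), B ⇓ S^8(Z)

Working:
Term A:
  start: add(SSSZ, SSSZ)
  →1  S(add(SSZ, SSSZ))
  →2  S(S(add(SZ, SSSZ)))
  →3  S(S(S(add(Z, SSSZ))))
  →4  S^6(Z)

Term B:
  start: add(add(add(Z, SSSZ), add(SSZ, SSSZ)), add(add(Z, Z), add(Z, Z)))
  →1  add(add(SSSZ, add(SSZ, SSSZ)), add(add(Z, Z), add(Z, Z)))
  →2  add(S(add(SSZ, add(SSZ, SSSZ))), add(add(Z, Z), add(Z, Z)))
  →3  S(add(add(SSZ, add(SSZ, SSSZ)), add(add(Z, Z), add(Z, Z))))
  →4  S(add(S(add(SZ, add(SSZ, SSSZ))), add(add(Z, Z), add(Z, Z))))
  →5  S(S(add(add(SZ, add(SSZ, SSSZ)), add(add(Z, Z), add(Z, Z)))))
  →6  S(S(add(S(add(Z, add(SSZ, SSSZ))), add(add(Z, Z), add(Z, Z)))))
  →7  S(S(S(add(add(Z, add(SSZ, SSSZ)), add(add(Z, Z), add(Z, Z))))))
  →8  S(S(S(add(add(SSZ, SSSZ), add(add(Z, Z), add(Z, Z))))))
  →9  S(S(S(add(S(add(SZ, SSSZ)), add(add(Z, Z), add(Z, Z))))))
  →10  S(S(S(S(add(add(SZ, SSSZ), add(add(Z, Z), add(Z, Z)))))))
  →11  S(S(S(S(add(S(add(Z, SSSZ)), add(add(Z, Z), add(Z, Z)))))))
  →12  S(S(S(S(S(add(add(Z, SSSZ), add(add(Z, Z), add(Z, Z))))))))
  →13  S(S(S(S(S(add(SSSZ, add(add(Z, Z), add(Z, Z))))))))
  →14  S(S(S(S(S(S(add(SSZ, add(add(Z, Z), add(Z, Z)))))))))
  →15  S(S(S(S(S(S(S(add(SZ, add(add(Z, Z), add(Z, Z))))))))))
  →16  S(S(S(S(S(S(S(S(add(Z, add(add(Z, Z), add(Z, Z)))))))))))
  →17  S(S(S(S(S(S(S(S(add(add(Z, Z), add(Z, Z))))))))))
  →18  S(S(S(S(S(S(S(S(add(Z, add(Z, Z))))))))))
  →19  S(S(S(S(S(S(S(S(add(Z, Z)))))))))
  →20  S^8(Z)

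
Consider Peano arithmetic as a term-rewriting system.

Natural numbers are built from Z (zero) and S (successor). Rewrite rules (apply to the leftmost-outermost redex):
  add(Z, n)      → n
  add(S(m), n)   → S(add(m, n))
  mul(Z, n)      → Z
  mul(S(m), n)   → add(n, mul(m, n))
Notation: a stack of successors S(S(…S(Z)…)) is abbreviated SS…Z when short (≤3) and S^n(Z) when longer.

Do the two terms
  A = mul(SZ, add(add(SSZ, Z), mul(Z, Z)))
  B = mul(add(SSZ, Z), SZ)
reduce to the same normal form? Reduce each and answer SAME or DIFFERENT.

Answer: SAME — A ⇓ SSZ, B ⇓ SSZ

Derivation:
Term A:
  start: mul(SZ, add(add(SSZ, Z), mul(Z, Z)))
  →1  add(add(add(SSZ, Z), mul(Z, Z)), mul(Z, add(add(SSZ, Z), mul(Z, Z))))
  →2  add(add(S(add(SZ, Z)), mul(Z, Z)), mul(Z, add(add(SSZ, Z), mul(Z, Z))))
  →3  add(S(add(add(SZ, Z), mul(Z, Z))), mul(Z, add(add(SSZ, Z), mul(Z, Z))))
  →4  S(add(add(add(SZ, Z), mul(Z, Z)), mul(Z, add(add(SSZ, Z), mul(Z, Z)))))
  →5  S(add(add(S(add(Z, Z)), mul(Z, Z)), mul(Z, add(add(SSZ, Z), mul(Z, Z)))))
  →6  S(add(S(add(add(Z, Z), mul(Z, Z))), mul(Z, add(add(SSZ, Z), mul(Z, Z)))))
  →7  S(S(add(add(add(Z, Z), mul(Z, Z)), mul(Z, add(add(SSZ, Z), mul(Z, Z))))))
  →8  S(S(add(add(Z, mul(Z, Z)), mul(Z, add(add(SSZ, Z), mul(Z, Z))))))
  →9  S(S(add(mul(Z, Z), mul(Z, add(add(SSZ, Z), mul(Z, Z))))))
  →10  S(S(add(Z, mul(Z, add(add(SSZ, Z), mul(Z, Z))))))
  →11  S(S(mul(Z, add(add(SSZ, Z), mul(Z, Z)))))
  →12  SSZ

Term B:
  start: mul(add(SSZ, Z), SZ)
  →1  mul(S(add(SZ, Z)), SZ)
  →2  add(SZ, mul(add(SZ, Z), SZ))
  →3  S(add(Z, mul(add(SZ, Z), SZ)))
  →4  S(mul(add(SZ, Z), SZ))
  →5  S(mul(S(add(Z, Z)), SZ))
  →6  S(add(SZ, mul(add(Z, Z), SZ)))
  →7  S(S(add(Z, mul(add(Z, Z), SZ))))
  →8  S(S(mul(add(Z, Z), SZ)))
  →9  S(S(mul(Z, SZ)))
  →10  SSZ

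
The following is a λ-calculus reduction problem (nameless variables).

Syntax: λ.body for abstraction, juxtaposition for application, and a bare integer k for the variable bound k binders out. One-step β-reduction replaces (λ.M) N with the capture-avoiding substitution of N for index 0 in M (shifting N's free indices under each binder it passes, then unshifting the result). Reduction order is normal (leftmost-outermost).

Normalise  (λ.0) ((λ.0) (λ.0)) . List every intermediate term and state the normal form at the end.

Answer: normal form = λ.0  (in 2 steps)

Working:
  start: (λ.0) ((λ.0) (λ.0))
  [1] (λ.0) (λ.0)
  [2] λ.0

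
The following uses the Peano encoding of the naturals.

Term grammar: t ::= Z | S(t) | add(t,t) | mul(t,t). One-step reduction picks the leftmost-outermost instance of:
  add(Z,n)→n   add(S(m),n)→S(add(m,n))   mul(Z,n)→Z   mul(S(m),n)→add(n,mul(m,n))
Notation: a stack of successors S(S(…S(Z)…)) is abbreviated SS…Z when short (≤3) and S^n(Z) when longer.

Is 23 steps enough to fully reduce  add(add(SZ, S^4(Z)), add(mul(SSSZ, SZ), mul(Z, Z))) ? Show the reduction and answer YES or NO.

Answer: YES — reaches normal form S^8(Z) in 23 ≤ 23 steps

Reduction:
  start: add(add(SZ, S^4(Z)), add(mul(SSSZ, SZ), mul(Z, Z)))
  step 1: add(S(add(Z, S^4(Z))), add(mul(SSSZ, SZ), mul(Z, Z)))
  step 2: S(add(add(Z, S^4(Z)), add(mul(SSSZ, SZ), mul(Z, Z))))
  step 3: S(add(S^4(Z), add(mul(SSSZ, SZ), mul(Z, Z))))
  step 4: S(S(add(SSSZ, add(mul(SSSZ, SZ), mul(Z, Z)))))
  step 5: S(S(S(add(SSZ, add(mul(SSSZ, SZ), mul(Z, Z))))))
  step 6: S(S(S(S(add(SZ, add(mul(SSSZ, SZ), mul(Z, Z)))))))
  step 7: S(S(S(S(S(add(Z, add(mul(SSSZ, SZ), mul(Z, Z))))))))
  step 8: S(S(S(S(S(add(mul(SSSZ, SZ), mul(Z, Z)))))))
  step 9: S(S(S(S(S(add(add(SZ, mul(SSZ, SZ)), mul(Z, Z)))))))
  step 10: S(S(S(S(S(add(S(add(Z, mul(SSZ, SZ))), mul(Z, Z)))))))
  step 11: S(S(S(S(S(S(add(add(Z, mul(SSZ, SZ)), mul(Z, Z))))))))
  step 12: S(S(S(S(S(S(add(mul(SSZ, SZ), mul(Z, Z))))))))
  step 13: S(S(S(S(S(S(add(add(SZ, mul(SZ, SZ)), mul(Z, Z))))))))
  step 14: S(S(S(S(S(S(add(S(add(Z, mul(SZ, SZ))), mul(Z, Z))))))))
  step 15: S(S(S(S(S(S(S(add(add(Z, mul(SZ, SZ)), mul(Z, Z)))))))))
  step 16: S(S(S(S(S(S(S(add(mul(SZ, SZ), mul(Z, Z)))))))))
  step 17: S(S(S(S(S(S(S(add(add(SZ, mul(Z, SZ)), mul(Z, Z)))))))))
  step 18: S(S(S(S(S(S(S(add(S(add(Z, mul(Z, SZ))), mul(Z, Z)))))))))
  step 19: S(S(S(S(S(S(S(S(add(add(Z, mul(Z, SZ)), mul(Z, Z))))))))))
  step 20: S(S(S(S(S(S(S(S(add(mul(Z, SZ), mul(Z, Z))))))))))
  step 21: S(S(S(S(S(S(S(S(add(Z, mul(Z, Z))))))))))
  step 22: S(S(S(S(S(S(S(S(mul(Z, Z)))))))))
  step 23: S^8(Z)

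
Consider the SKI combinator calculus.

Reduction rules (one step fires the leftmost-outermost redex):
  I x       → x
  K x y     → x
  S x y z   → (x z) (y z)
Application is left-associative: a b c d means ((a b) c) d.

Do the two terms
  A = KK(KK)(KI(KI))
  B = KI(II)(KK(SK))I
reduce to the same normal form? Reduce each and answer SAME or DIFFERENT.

Answer: SAME — A ⇓ KI, B ⇓ KI

Working:
Term A:
  start: KK(KK)(KI(KI))
  step 1: K(KI(KI))
  step 2: KI

Term B:
  start: KI(II)(KK(SK))I
  step 1: I(KK(SK))I
  step 2: KK(SK)I
  step 3: KI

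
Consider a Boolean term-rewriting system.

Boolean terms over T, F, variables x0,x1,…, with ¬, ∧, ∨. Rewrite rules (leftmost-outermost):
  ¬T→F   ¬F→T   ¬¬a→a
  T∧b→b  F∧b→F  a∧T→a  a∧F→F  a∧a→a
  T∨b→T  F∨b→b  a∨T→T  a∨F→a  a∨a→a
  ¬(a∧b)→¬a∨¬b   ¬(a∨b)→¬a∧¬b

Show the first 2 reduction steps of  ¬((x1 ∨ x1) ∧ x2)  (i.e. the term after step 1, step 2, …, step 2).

Answer: after 2 steps: (¬x1 ∧ ¬x1) ∨ ¬x2

Reduction:
  start: ¬((x1 ∨ x1) ∧ x2)
  step 1: ¬(x1 ∨ x1) ∨ ¬x2
  step 2: (¬x1 ∧ ¬x1) ∨ ¬x2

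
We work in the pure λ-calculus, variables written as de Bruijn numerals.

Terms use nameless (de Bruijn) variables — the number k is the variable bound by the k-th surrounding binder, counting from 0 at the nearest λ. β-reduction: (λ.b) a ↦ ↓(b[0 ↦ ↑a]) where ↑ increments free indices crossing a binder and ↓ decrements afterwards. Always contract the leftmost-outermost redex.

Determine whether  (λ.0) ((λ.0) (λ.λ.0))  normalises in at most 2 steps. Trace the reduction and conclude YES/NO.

Answer: YES — reaches normal form λ.λ.0 in 2 ≤ 2 steps

Reduction:
  start: (λ.0) ((λ.0) (λ.λ.0))
  →1  (λ.0) (λ.λ.0)
  →2  λ.λ.0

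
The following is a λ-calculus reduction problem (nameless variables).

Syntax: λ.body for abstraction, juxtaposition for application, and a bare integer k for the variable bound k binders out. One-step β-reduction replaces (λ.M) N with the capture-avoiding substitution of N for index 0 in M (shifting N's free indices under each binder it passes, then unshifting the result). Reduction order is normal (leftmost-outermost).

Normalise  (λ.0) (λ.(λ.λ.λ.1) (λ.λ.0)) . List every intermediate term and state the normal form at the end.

Answer: normal form = λ.λ.λ.1  (in 2 steps)

Reduction:
  start: (λ.0) (λ.(λ.λ.λ.1) (λ.λ.0))
  [1] λ.(λ.λ.λ.1) (λ.λ.0)
  [2] λ.λ.λ.1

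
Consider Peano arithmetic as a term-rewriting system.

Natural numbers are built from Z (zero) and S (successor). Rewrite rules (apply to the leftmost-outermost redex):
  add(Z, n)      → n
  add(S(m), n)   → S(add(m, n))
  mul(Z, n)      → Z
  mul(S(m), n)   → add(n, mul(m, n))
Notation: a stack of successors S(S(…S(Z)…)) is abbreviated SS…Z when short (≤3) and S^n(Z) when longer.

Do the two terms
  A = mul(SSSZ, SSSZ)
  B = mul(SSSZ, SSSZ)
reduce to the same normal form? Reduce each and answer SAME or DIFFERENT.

Answer: SAME — A ⇓ S^9(Z), B ⇓ S^9(Z)

Derivation:
Term A:
  start: mul(SSSZ, SSSZ)
  [1] add(SSSZ, mul(SSZ, SSSZ))
  [2] S(add(SSZ, mul(SSZ, SSSZ)))
  [3] S(S(add(SZ, mul(SSZ, SSSZ))))
  [4] S(S(S(add(Z, mul(SSZ, SSSZ)))))
  [5] S(S(S(mul(SSZ, SSSZ))))
  [6] S(S(S(add(SSSZ, mul(SZ, SSSZ)))))
  [7] S(S(S(S(add(SSZ, mul(SZ, SSSZ))))))
  [8] S(S(S(S(S(add(SZ, mul(SZ, SSSZ)))))))
  [9] S(S(S(S(S(S(add(Z, mul(SZ, SSSZ))))))))
  [10] S(S(S(S(S(S(mul(SZ, SSSZ)))))))
  [11] S(S(S(S(S(S(add(SSSZ, mul(Z, SSSZ))))))))
  [12] S(S(S(S(S(S(S(add(SSZ, mul(Z, SSSZ)))))))))
  [13] S(S(S(S(S(S(S(S(add(SZ, mul(Z, SSSZ))))))))))
  [14] S(S(S(S(S(S(S(S(S(add(Z, mul(Z, SSSZ)))))))))))
  [15] S(S(S(S(S(S(S(S(S(mul(Z, SSSZ))))))))))
  [16] S^9(Z)

Term B:
  start: mul(SSSZ, SSSZ)
  [1] add(SSSZ, mul(SSZ, SSSZ))
  [2] S(add(SSZ, mul(SSZ, SSSZ)))
  [3] S(S(add(SZ, mul(SSZ, SSSZ))))
  [4] S(S(S(add(Z, mul(SSZ, SSSZ)))))
  [5] S(S(S(mul(SSZ, SSSZ))))
  [6] S(S(S(add(SSSZ, mul(SZ, SSSZ)))))
  [7] S(S(S(S(add(SSZ, mul(SZ, SSSZ))))))
  [8] S(S(S(S(S(add(SZ, mul(SZ, SSSZ)))))))
  [9] S(S(S(S(S(S(add(Z, mul(SZ, SSSZ))))))))
  [10] S(S(S(S(S(S(mul(SZ, SSSZ)))))))
  [11] S(S(S(S(S(S(add(SSSZ, mul(Z, SSSZ))))))))
  [12] S(S(S(S(S(S(S(add(SSZ, mul(Z, SSSZ)))))))))
  [13] S(S(S(S(S(S(S(S(add(SZ, mul(Z, SSSZ))))))))))
  [14] S(S(S(S(S(S(S(S(S(add(Z, mul(Z, SSSZ)))))))))))
  [15] S(S(S(S(S(S(S(S(S(mul(Z, SSSZ))))))))))
  [16] S^9(Z)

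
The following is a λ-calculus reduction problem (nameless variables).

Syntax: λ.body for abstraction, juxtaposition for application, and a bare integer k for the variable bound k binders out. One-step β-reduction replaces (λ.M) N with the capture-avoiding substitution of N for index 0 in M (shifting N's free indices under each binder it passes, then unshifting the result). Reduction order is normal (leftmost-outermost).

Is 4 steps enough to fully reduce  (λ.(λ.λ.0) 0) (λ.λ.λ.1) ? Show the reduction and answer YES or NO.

  start: (λ.(λ.λ.0) 0) (λ.λ.λ.1)
  →1  (λ.λ.0) (λ.λ.λ.1)
  →2  λ.0

Answer: YES — reaches normal form λ.0 in 2 ≤ 4 steps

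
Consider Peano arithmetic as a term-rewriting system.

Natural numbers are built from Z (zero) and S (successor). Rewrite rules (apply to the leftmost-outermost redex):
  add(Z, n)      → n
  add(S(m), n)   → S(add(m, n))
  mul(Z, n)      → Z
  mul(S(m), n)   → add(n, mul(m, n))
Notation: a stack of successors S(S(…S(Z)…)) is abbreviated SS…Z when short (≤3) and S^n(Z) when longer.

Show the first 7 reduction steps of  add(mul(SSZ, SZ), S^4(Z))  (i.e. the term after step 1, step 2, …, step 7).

  start: add(mul(SSZ, SZ), S^4(Z))
  [1] add(add(SZ, mul(SZ, SZ)), S^4(Z))
  [2] add(S(add(Z, mul(SZ, SZ))), S^4(Z))
  [3] S(add(add(Z, mul(SZ, SZ)), S^4(Z)))
  [4] S(add(mul(SZ, SZ), S^4(Z)))
  [5] S(add(add(SZ, mul(Z, SZ)), S^4(Z)))
  [6] S(add(S(add(Z, mul(Z, SZ))), S^4(Z)))
  [7] S(S(add(add(Z, mul(Z, SZ)), S^4(Z))))

Answer: after 7 steps: S(S(add(add(Z, mul(Z, SZ)), S^4(Z))))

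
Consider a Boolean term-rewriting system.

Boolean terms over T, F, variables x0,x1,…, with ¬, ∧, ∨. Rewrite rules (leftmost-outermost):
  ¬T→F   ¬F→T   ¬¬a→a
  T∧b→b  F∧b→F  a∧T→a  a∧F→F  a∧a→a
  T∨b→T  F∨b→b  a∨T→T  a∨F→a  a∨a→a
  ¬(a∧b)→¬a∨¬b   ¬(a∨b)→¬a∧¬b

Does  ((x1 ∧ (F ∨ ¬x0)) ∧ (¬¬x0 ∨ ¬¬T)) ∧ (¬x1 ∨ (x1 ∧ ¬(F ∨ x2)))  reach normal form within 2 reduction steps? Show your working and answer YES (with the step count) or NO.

  start: ((x1 ∧ (F ∨ ¬x0)) ∧ (¬¬x0 ∨ ¬¬T)) ∧ (¬x1 ∨ (x1 ∧ ¬(F ∨ x2)))
  →1  ((x1 ∧ ¬x0) ∧ (¬¬x0 ∨ ¬¬T)) ∧ (¬x1 ∨ (x1 ∧ ¬(F ∨ x2)))
  →2  ((x1 ∧ ¬x0) ∧ (x0 ∨ ¬¬T)) ∧ (¬x1 ∨ (x1 ∧ ¬(F ∨ x2)))

Answer: NO — after 2 steps the term is ((x1 ∧ ¬x0) ∧ (x0 ∨ ¬¬T)) ∧ (¬x1 ∨ (x1 ∧ ¬(F ∨ x2))), not yet normal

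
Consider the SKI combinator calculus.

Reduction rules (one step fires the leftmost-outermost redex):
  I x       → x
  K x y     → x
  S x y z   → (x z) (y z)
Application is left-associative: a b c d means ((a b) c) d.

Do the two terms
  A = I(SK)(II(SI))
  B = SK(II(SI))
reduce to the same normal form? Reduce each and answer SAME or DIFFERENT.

Answer: SAME — A ⇓ SK(SI), B ⇓ SK(SI)

Reduction:
Term A:
  start: I(SK)(II(SI))
  step 1: SK(II(SI))
  step 2: SK(I(SI))
  step 3: SK(SI)

Term B:
  start: SK(II(SI))
  step 1: SK(I(SI))
  step 2: SK(SI)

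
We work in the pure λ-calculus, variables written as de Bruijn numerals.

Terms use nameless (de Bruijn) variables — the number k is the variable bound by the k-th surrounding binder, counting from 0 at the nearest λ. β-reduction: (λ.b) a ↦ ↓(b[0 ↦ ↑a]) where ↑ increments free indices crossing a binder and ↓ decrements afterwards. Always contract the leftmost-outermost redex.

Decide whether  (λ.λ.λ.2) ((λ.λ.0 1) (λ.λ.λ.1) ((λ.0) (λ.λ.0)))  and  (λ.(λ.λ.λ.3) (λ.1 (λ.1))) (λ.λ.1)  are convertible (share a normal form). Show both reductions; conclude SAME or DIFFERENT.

Term A:
  start: (λ.λ.λ.2) ((λ.λ.0 1) (λ.λ.λ.1) ((λ.0) (λ.λ.0)))
  [1] λ.λ.(λ.λ.0 1) (λ.λ.λ.1) ((λ.0) (λ.λ.0))
  [2] λ.λ.(λ.0 (λ.λ.λ.1)) ((λ.0) (λ.λ.0))
  [3] λ.λ.(λ.0) (λ.λ.0) (λ.λ.λ.1)
  [4] λ.λ.(λ.λ.0) (λ.λ.λ.1)
  [5] λ.λ.λ.0

Term B:
  start: (λ.(λ.λ.λ.3) (λ.1 (λ.1))) (λ.λ.1)
  [1] (λ.λ.λ.λ.λ.1) (λ.(λ.λ.1) (λ.1))
  [2] λ.λ.λ.λ.1

Answer: DIFFERENT — A ⇓ λ.λ.λ.0, B ⇓ λ.λ.λ.λ.1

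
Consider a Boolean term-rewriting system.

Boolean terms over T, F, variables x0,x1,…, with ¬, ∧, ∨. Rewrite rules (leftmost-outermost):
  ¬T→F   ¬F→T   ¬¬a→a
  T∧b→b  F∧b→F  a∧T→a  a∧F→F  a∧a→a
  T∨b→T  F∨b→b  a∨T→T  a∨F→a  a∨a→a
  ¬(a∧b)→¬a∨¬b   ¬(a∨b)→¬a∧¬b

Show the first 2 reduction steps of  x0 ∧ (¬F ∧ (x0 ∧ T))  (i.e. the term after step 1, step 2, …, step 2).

Answer: after 2 steps: x0 ∧ (x0 ∧ T)

Working:
  start: x0 ∧ (¬F ∧ (x0 ∧ T))
  step 1: x0 ∧ (T ∧ (x0 ∧ T))
  step 2: x0 ∧ (x0 ∧ T)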